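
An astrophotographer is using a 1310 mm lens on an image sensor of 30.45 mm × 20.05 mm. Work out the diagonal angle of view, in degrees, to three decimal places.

1.594°

Sensor diagonal = √(30.45² + 20.05²) = √1329.2050 ≈ 36.4583 mm.
Angle of view α = 2·arctan(d/2f) with d = 36.4583 mm and f = 1310 mm.
d/2f = 0.01392; arctan(0.01392) ≈ 0.7972°, so α ≈ 1.5945°.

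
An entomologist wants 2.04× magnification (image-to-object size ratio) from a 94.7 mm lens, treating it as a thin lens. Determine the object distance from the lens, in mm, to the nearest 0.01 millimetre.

With m = dᵢ/dₒ and 1/f = 1/dₒ + 1/dᵢ, substituting dᵢ = m·dₒ gives 1/f = (1 + 1/m)/dₒ, hence dₒ = f·(1 + 1/m).
dₒ = 94.7 × (1 + 1/2.04) = 94.7 × 1.49020 ≈ 141.122 mm.

141.12 mm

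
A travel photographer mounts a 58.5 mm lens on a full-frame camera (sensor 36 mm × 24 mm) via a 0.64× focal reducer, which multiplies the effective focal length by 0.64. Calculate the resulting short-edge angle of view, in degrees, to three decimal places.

35.543°

Effective focal length f = 58.5 × 0.64 = 37.44 mm.
α = 2·arctan(24 / (2 × 37.44)) = 2·arctan(0.32051) ≈ 35.5426°.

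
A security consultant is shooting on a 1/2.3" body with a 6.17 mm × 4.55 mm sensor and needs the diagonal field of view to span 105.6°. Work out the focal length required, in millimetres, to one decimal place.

2.9 mm

Sensor diagonal = √(6.17² + 4.55²) = √58.7714 ≈ 7.6663 mm.
From α = 2·arctan(d/2f) we get f = d / (2·tan(α/2)).
With d = 7.6663 mm and α/2 = 52.8°, tan(α/2) ≈ 1.31745, so f ≈ 7.6663 / 2.63490 ≈ 2.9095 mm.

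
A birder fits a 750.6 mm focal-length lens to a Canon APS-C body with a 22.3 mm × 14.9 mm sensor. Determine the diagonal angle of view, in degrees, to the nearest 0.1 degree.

2.0°

Sensor diagonal = √(22.3² + 14.9²) = √719.3000 ≈ 26.8198 mm.
Angle of view α = 2·arctan(d/2f) with d = 26.8198 mm and f = 750.6 mm.
d/2f = 0.01787; arctan(0.01787) ≈ 1.0235°, so α ≈ 2.0470°.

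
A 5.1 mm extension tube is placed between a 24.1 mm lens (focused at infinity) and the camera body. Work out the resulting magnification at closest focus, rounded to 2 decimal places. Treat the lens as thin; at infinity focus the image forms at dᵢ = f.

The tube moves the image plane from f to f + e, so dᵢ = 24.1 + 5.1 = 29.2 mm. Focus is achieved when 1/f = 1/dₒ + 1/dᵢ, giving dₒ = 1/(1/f − 1/(f+e)).
Magnification m = dᵢ/dₒ = (f+e)·(1/f − 1/(f+e)) = e/f = 5.1/24.1 ≈ 0.2116.

0.21×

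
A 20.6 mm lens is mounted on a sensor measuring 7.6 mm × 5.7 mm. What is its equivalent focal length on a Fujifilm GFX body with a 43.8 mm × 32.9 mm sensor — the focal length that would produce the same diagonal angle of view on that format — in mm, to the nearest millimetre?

119 mm

Sensor diagonal = √(7.6² + 5.7²) = √90.2500 ≈ 9.5000 mm.
Sensor diagonal = √(43.8² + 32.9²) = √3000.8500 ≈ 54.7800 mm.
Equal angle of view means equal diagonal/f ratio, so f₂ = f₁ · (diagonal₂/diagonal₁) = 20.6 × 54.7800/9.5000.
f₂ = 20.6 × 5.76632 ≈ 118.786 mm.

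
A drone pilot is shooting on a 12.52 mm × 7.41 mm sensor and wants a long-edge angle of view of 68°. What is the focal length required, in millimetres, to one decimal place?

9.3 mm

From α = 2·arctan(w/2f) we get f = w / (2·tan(α/2)).
With w = 12.52 mm and α/2 = 34°, tan(α/2) ≈ 0.67451, so f ≈ 12.52 / 1.34902 ≈ 9.2808 mm.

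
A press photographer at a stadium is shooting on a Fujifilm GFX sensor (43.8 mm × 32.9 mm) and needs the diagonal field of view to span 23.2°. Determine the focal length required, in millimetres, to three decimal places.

133.434 mm

Sensor diagonal = √(43.8² + 32.9²) = √3000.8500 ≈ 54.7800 mm.
From α = 2·arctan(d/2f) we get f = d / (2·tan(α/2)).
With d = 54.7800 mm and α/2 = 11.6°, tan(α/2) ≈ 0.20527, so f ≈ 54.7800 / 0.41054 ≈ 133.4337 mm.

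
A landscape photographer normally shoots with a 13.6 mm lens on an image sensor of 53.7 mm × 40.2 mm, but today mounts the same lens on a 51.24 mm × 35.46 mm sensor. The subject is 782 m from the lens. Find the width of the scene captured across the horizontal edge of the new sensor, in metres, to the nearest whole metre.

The focal length stays 13.6 mm; the relevant sensor dimension is now w = 51.24 mm. Object distance dₒ = 782 m = 782000 mm.
Thin-lens field width W = w·(dₒ − f)/f = 51.24 × (782000 − 13.6)/13.6 ≈ 2946248.760 mm = 2946.25 m.

2946 m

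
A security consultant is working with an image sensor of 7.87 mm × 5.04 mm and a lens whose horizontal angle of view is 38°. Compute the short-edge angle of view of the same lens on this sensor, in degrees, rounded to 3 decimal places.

From the horizontal AOV: f = 7.87 / (2·tan(19°)) = 7.87 / 0.68866 ≈ 11.4281 mm.
Short-edge AOV = 2·arctan(5.04 / (2 × 11.4281)) = 2·arctan(0.22051) ≈ 24.8705°.

24.871°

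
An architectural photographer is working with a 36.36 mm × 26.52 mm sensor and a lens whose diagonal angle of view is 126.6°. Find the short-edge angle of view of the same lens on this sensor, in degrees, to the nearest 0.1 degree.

99.0°

Sensor diagonal = √(36.36² + 26.52²) = √2025.3600 ≈ 45.0040 mm.
From the diagonal AOV: f = 45.0040 / (2·tan(63.3°)) = 45.0040 / 3.97656 ≈ 11.3173 mm.
Short-edge AOV = 2·arctan(26.52 / (2 × 11.3173)) = 2·arctan(1.17165) ≈ 99.0389°.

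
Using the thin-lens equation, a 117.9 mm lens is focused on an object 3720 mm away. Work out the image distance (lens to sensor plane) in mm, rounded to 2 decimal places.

1/dᵢ = 1/f − 1/dₒ = 1/117.9 − 1/3720 = 0.0082129 mm⁻¹.
dᵢ = 1/0.0082129 ≈ 121.7590 mm.

121.76 mm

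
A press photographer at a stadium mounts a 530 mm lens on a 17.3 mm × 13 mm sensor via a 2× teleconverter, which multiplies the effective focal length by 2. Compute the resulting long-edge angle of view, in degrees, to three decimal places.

0.935°

Effective focal length f = 530 × 2 = 1060 mm.
α = 2·arctan(17.3 / (2 × 1060)) = 2·arctan(0.00816) ≈ 0.9351°.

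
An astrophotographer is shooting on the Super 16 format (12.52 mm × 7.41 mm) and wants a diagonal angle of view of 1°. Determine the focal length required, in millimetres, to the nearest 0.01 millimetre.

833.55 mm

Sensor diagonal = √(12.52² + 7.41²) = √211.6585 ≈ 14.5485 mm.
From α = 2·arctan(d/2f) we get f = d / (2·tan(α/2)).
With d = 14.5485 mm and α/2 = 0.5°, tan(α/2) ≈ 0.00873, so f ≈ 14.5485 / 0.01745 ≈ 833.5458 mm.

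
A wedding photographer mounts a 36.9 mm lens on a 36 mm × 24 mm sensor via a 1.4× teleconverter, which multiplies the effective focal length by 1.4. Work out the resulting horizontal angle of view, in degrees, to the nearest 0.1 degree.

38.4°

Effective focal length f = 36.9 × 1.4 = 51.66 mm.
α = 2·arctan(36 / (2 × 51.66)) = 2·arctan(0.34843) ≈ 38.4199°.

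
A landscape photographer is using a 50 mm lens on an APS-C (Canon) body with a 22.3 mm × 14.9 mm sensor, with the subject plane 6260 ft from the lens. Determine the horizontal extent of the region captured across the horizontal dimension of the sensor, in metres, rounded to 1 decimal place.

851.0 m

dₒ: 6260 ft × 304.8 mm/ft = 1908047.94 mm.
Similar triangles through the lens centre give W/dₒ = w/dᵢ; with 1/f = 1/dₒ + 1/dᵢ this gives W = w·(dₒ − f)/f.
W = 22.3 mm × (1.90805e+06 − 50) / 50 = 22.3 × 38159.9588 ≈ 850967.081 mm = 850.967 m.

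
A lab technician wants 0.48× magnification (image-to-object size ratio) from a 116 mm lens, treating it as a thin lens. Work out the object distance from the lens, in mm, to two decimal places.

With m = dᵢ/dₒ and 1/f = 1/dₒ + 1/dᵢ, substituting dᵢ = m·dₒ gives 1/f = (1 + 1/m)/dₒ, hence dₒ = f·(1 + 1/m).
dₒ = 116 × (1 + 1/0.48) = 116 × 3.08333 ≈ 357.667 mm.

357.67 mm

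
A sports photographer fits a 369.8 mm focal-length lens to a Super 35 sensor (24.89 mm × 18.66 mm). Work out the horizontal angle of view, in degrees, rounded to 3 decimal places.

Angle of view α = 2·arctan(w/2f) with w = 24.89 mm and f = 369.8 mm.
w/2f = 0.03365; arctan(0.03365) ≈ 1.9275°, so α ≈ 3.8549°.

3.855°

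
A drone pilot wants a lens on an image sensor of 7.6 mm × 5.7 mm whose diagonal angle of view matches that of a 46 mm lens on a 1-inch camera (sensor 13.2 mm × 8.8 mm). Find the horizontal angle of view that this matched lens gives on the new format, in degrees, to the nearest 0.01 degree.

15.71°

Sensor diagonal = √(13.2² + 8.8²) = √251.6800 ≈ 15.8644 mm.
Sensor diagonal = √(7.6² + 5.7²) = √90.2500 ≈ 9.5000 mm.
Equal diagonal AOV ⇒ f₂ = f₁ · 9.5000/15.8644 = 46 × 0.59882 ≈ 27.5459 mm.
Horizontal AOV on the new format = 2·arctan(7.6 / (2 × 27.5459)) = 2·arctan(0.13795) ≈ 15.7089°.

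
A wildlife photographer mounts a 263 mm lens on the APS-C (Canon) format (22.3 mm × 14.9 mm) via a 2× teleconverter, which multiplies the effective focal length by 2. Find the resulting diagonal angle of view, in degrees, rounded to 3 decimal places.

2.921°

Effective focal length f = 263 × 2 = 526 mm.
Sensor diagonal = √(22.3² + 14.9²) = √719.3000 ≈ 26.8198 mm.
α = 2·arctan(26.820 / (2 × 526)) = 2·arctan(0.02549) ≈ 2.9208°.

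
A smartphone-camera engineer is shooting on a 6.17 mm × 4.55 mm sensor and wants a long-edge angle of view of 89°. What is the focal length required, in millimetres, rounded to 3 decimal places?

3.139 mm

From α = 2·arctan(w/2f) we get f = w / (2·tan(α/2)).
With w = 6.17 mm and α/2 = 44.5°, tan(α/2) ≈ 0.98270, so f ≈ 6.17 / 1.96539 ≈ 3.1393 mm.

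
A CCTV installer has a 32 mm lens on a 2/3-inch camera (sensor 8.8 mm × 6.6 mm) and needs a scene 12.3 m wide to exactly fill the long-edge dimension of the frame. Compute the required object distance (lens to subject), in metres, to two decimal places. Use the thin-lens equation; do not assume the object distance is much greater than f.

44.76 m

W: 12.3 m = 12300 mm.
Magnification m = w/W = dᵢ/dₒ; combined with 1/f = 1/dₒ + 1/dᵢ this gives dₒ = f·(1 + W/w).
dₒ = 32 mm × (1 + 12300/8.8) = 32 × 1398.7273 ≈ 44759.273 mm = 44.7593 m.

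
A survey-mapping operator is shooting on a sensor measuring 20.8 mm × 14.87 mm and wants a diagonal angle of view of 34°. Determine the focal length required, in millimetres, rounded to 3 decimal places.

Sensor diagonal = √(20.8² + 14.87²) = √653.7569 ≈ 25.5687 mm.
From α = 2·arctan(d/2f) we get f = d / (2·tan(α/2)).
With d = 25.5687 mm and α/2 = 17°, tan(α/2) ≈ 0.30573, so f ≈ 25.5687 / 0.61146 ≈ 41.8157 mm.

41.816 mm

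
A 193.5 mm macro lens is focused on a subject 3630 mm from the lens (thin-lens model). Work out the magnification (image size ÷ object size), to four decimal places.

0.0563×

Thin lens: 1/f = 1/dₒ + 1/dᵢ → 1/dᵢ = 1/193.5 − 1/3630 = 0.0048925 mm⁻¹, so dᵢ ≈ 204.3955 mm.
Magnification m = dᵢ/dₒ = 204.3955/3630 ≈ 0.05631.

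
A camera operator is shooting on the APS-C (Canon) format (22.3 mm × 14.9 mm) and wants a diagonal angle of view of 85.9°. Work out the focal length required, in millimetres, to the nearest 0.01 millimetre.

Sensor diagonal = √(22.3² + 14.9²) = √719.3000 ≈ 26.8198 mm.
From α = 2·arctan(d/2f) we get f = d / (2·tan(α/2)).
With d = 26.8198 mm and α/2 = 42.95°, tan(α/2) ≈ 0.93088, so f ≈ 26.8198 / 1.86177 ≈ 14.4055 mm.

14.41 mm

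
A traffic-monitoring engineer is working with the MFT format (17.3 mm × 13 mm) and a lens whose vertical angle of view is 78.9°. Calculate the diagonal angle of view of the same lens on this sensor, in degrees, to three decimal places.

107.737°

From the vertical AOV: f = 13 / (2·tan(39.45°)) = 13 / 1.64574 ≈ 7.8992 mm.
Sensor diagonal = √(17.3² + 13²) = √468.2900 ≈ 21.6400 mm.
Diagonal AOV = 2·arctan(21.6400 / (2 × 7.8992)) = 2·arctan(1.36977) ≈ 107.7372°.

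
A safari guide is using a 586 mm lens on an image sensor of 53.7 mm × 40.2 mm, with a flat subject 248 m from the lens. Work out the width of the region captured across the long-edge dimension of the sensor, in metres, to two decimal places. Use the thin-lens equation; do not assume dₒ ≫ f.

22.67 m

dₒ: 248 m = 248000 mm.
Similar triangles through the lens centre give W/dₒ = w/dᵢ; with 1/f = 1/dₒ + 1/dᵢ this gives W = w·(dₒ − f)/f.
W = 53.7 mm × (248000 − 586) / 586 = 53.7 × 422.2082 ≈ 22672.580 mm = 22.6726 m.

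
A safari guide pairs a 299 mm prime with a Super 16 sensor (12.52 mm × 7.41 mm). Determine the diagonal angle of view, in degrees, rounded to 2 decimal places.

Sensor diagonal = √(12.52² + 7.41²) = √211.6585 ≈ 14.5485 mm.
Angle of view α = 2·arctan(d/2f) with d = 14.5485 mm and f = 299 mm.
d/2f = 0.02433; arctan(0.02433) ≈ 1.3936°, so α ≈ 2.7873°.

2.79°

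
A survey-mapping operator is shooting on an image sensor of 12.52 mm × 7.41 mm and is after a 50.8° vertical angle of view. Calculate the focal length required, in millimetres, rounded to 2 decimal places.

From α = 2·arctan(h/2f) we get f = h / (2·tan(α/2)).
With h = 7.41 mm and α/2 = 25.4°, tan(α/2) ≈ 0.47483, so f ≈ 7.41 / 0.94967 ≈ 7.8027 mm.

7.80 mm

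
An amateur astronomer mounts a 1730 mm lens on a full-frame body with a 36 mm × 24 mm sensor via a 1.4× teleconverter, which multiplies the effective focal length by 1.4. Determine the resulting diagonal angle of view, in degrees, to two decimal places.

Effective focal length f = 1730 × 1.4 = 2422 mm.
Sensor diagonal = √(36² + 24²) = √1872.0000 ≈ 43.2666 mm.
α = 2·arctan(43.267 / (2 × 2422)) = 2·arctan(0.00893) ≈ 1.0235°.

1.02°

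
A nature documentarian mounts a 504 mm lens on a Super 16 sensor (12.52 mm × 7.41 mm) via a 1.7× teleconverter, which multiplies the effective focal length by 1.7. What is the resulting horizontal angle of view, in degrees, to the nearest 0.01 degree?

0.84°

Effective focal length f = 504 × 1.7 = 856.8 mm.
α = 2·arctan(12.52 / (2 × 856.8)) = 2·arctan(0.00731) ≈ 0.8372°.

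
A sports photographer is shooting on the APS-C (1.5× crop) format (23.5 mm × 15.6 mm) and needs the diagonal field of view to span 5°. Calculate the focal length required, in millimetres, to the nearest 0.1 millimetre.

323.0 mm

Sensor diagonal = √(23.5² + 15.6²) = √795.6100 ≈ 28.2066 mm.
From α = 2·arctan(d/2f) we get f = d / (2·tan(α/2)).
With d = 28.2066 mm and α/2 = 2.5°, tan(α/2) ≈ 0.04366, so f ≈ 28.2066 / 0.08732 ≈ 323.0182 mm.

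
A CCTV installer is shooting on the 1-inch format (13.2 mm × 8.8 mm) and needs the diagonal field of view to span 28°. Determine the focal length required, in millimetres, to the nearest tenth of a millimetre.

Sensor diagonal = √(13.2² + 8.8²) = √251.6800 ≈ 15.8644 mm.
From α = 2·arctan(d/2f) we get f = d / (2·tan(α/2)).
With d = 15.8644 mm and α/2 = 14°, tan(α/2) ≈ 0.24933, so f ≈ 15.8644 / 0.49866 ≈ 31.8144 mm.

31.8 mm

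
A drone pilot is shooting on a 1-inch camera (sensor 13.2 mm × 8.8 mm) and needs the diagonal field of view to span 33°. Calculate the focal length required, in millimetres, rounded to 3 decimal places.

26.779 mm

Sensor diagonal = √(13.2² + 8.8²) = √251.6800 ≈ 15.8644 mm.
From α = 2·arctan(d/2f) we get f = d / (2·tan(α/2)).
With d = 15.8644 mm and α/2 = 16.5°, tan(α/2) ≈ 0.29621, so f ≈ 15.8644 / 0.59243 ≈ 26.7787 mm.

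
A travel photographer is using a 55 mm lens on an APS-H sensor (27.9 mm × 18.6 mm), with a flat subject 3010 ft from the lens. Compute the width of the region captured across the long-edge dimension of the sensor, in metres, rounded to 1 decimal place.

465.4 m

dₒ: 3010 ft × 304.8 mm/ft = 917447.97 mm.
Similar triangles through the lens centre give W/dₒ = w/dᵢ; with 1/f = 1/dₒ + 1/dᵢ this gives W = w·(dₒ − f)/f.
W = 27.9 mm × (917448 − 55) / 55 = 27.9 × 16679.8722 ≈ 465368.434 mm = 465.368 m.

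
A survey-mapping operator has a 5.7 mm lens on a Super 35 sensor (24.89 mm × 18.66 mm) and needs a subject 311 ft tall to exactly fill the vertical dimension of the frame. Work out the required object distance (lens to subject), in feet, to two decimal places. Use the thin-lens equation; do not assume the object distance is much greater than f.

W: 311 ft × 304.8 mm/ft = 94792.80 mm.
Magnification m = h/W = dᵢ/dₒ; combined with 1/f = 1/dₒ + 1/dᵢ this gives dₒ = f·(1 + W/h).
dₒ = 5.7 mm × (1 + 94792.8/18.66) = 5.7 × 5080.9998 ≈ 28961.699 mm = 28961.699/304.8 ft = 95.0187 ft.

95.02 ft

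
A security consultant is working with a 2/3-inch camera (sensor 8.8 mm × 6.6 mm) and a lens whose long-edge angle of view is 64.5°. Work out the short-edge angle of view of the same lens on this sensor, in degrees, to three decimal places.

50.648°

From the long-edge AOV: f = 8.8 / (2·tan(32.25°)) = 8.8 / 1.26191 ≈ 6.9736 mm.
Short-edge AOV = 2·arctan(6.6 / (2 × 6.9736)) = 2·arctan(0.47321) ≈ 50.6484°.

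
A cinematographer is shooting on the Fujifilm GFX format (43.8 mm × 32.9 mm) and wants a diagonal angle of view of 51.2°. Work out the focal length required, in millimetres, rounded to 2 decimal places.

Sensor diagonal = √(43.8² + 32.9²) = √3000.8500 ≈ 54.7800 mm.
From α = 2·arctan(d/2f) we get f = d / (2·tan(α/2)).
With d = 54.7800 mm and α/2 = 25.6°, tan(α/2) ≈ 0.47912, so f ≈ 54.7800 / 0.95824 ≈ 57.1674 mm.

57.17 mm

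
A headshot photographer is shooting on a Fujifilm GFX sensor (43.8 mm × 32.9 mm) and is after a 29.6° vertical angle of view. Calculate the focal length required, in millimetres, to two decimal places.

62.26 mm

From α = 2·arctan(h/2f) we get f = h / (2·tan(α/2)).
With h = 32.9 mm and α/2 = 14.8°, tan(α/2) ≈ 0.26421, so f ≈ 32.9 / 0.52842 ≈ 62.2608 mm.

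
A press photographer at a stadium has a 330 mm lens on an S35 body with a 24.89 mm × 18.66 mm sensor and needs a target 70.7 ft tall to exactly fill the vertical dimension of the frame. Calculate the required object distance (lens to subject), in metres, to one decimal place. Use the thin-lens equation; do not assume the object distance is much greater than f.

381.4 m

W: 70.7 ft × 304.8 mm/ft = 21549.36 mm.
Magnification m = h/W = dᵢ/dₒ; combined with 1/f = 1/dₒ + 1/dᵢ this gives dₒ = f·(1 + W/h).
dₒ = 330 mm × (1 + 21549.4/18.66) = 330 × 1155.8424 ≈ 381427.994 mm = 381.428 m.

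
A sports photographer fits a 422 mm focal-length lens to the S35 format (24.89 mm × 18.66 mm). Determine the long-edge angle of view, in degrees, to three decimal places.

3.378°

Angle of view α = 2·arctan(w/2f) with w = 24.89 mm and f = 422 mm.
w/2f = 0.02949; arctan(0.02949) ≈ 1.6892°, so α ≈ 3.3784°.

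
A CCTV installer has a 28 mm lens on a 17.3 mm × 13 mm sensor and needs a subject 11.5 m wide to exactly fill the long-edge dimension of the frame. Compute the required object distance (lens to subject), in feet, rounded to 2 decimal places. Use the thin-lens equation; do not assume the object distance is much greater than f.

W: 11.5 m = 11500 mm.
Magnification m = w/W = dᵢ/dₒ; combined with 1/f = 1/dₒ + 1/dᵢ this gives dₒ = f·(1 + W/w).
dₒ = 28 mm × (1 + 11500/17.3) = 28 × 665.7399 ≈ 18640.717 mm = 18640.717/304.8 ft = 61.1572 ft.

61.16 ft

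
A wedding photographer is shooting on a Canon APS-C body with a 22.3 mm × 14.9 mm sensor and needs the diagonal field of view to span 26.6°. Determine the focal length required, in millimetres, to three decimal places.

56.728 mm

Sensor diagonal = √(22.3² + 14.9²) = √719.3000 ≈ 26.8198 mm.
From α = 2·arctan(d/2f) we get f = d / (2·tan(α/2)).
With d = 26.8198 mm and α/2 = 13.3°, tan(α/2) ≈ 0.23639, so f ≈ 26.8198 / 0.47278 ≈ 56.7278 mm.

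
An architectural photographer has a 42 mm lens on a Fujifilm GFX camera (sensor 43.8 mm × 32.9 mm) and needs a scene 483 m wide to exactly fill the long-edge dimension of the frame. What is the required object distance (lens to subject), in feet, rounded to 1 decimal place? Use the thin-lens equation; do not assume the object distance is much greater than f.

W: 483 m = 483000 mm.
Magnification m = w/W = dᵢ/dₒ; combined with 1/f = 1/dₒ + 1/dᵢ this gives dₒ = f·(1 + W/w).
dₒ = 42 mm × (1 + 483000/43.8) = 42 × 11028.3973 ≈ 463192.685 mm = 463192.685/304.8 ft = 1519.66 ft.

1519.7 ft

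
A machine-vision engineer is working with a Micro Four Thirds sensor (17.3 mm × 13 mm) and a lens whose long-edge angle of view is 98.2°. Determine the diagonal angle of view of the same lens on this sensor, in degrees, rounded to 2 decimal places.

110.59°

From the long-edge AOV: f = 17.3 / (2·tan(49.1°)) = 17.3 / 2.30886 ≈ 7.4929 mm.
Sensor diagonal = √(17.3² + 13²) = √468.2900 ≈ 21.6400 mm.
Diagonal AOV = 2·arctan(21.6400 / (2 × 7.4929)) = 2·arctan(1.44404) ≈ 110.5947°.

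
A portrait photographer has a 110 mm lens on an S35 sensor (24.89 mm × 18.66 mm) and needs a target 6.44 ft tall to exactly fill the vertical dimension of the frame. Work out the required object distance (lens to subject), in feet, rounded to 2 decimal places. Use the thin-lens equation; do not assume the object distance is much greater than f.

38.32 ft

W: 6.44 ft × 304.8 mm/ft = 1962.91 mm.
Magnification m = h/W = dᵢ/dₒ; combined with 1/f = 1/dₒ + 1/dᵢ this gives dₒ = f·(1 + W/h).
dₒ = 110 mm × (1 + 1962.91/18.66) = 110 × 106.1936 ≈ 11681.292 mm = 11681.292/304.8 ft = 38.3245 ft.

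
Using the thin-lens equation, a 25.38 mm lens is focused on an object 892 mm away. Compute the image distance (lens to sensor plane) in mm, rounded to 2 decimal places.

1/dᵢ = 1/f − 1/dₒ = 1/25.38 − 1/892 = 0.0382800 mm⁻¹.
dᵢ = 1/0.0382800 ≈ 26.1233 mm.

26.12 mm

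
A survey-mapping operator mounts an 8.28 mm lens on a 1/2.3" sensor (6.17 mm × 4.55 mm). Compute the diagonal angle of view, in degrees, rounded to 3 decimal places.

Sensor diagonal = √(6.17² + 4.55²) = √58.7714 ≈ 7.6663 mm.
Angle of view α = 2·arctan(d/2f) with d = 7.6663 mm and f = 8.28 mm.
d/2f = 0.46294; arctan(0.46294) ≈ 24.8412°, so α ≈ 49.6824°.

49.682°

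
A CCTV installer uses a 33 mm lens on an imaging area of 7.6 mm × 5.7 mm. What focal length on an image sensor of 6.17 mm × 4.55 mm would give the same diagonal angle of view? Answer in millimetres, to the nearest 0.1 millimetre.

26.6 mm

Sensor diagonal = √(7.6² + 5.7²) = √90.2500 ≈ 9.5000 mm.
Sensor diagonal = √(6.17² + 4.55²) = √58.7714 ≈ 7.6663 mm.
Equal angle of view means equal diagonal/f ratio, so f₂ = f₁ · (diagonal₂/diagonal₁) = 33 × 7.6663/9.5000.
f₂ = 33 × 0.80697 ≈ 26.630 mm.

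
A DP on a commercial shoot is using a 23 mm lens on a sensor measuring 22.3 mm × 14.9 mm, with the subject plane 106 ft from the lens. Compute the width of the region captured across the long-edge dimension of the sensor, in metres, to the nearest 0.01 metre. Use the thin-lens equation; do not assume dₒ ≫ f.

31.30 m

dₒ: 106 ft × 304.8 mm/ft = 32308.80 mm.
Similar triangles through the lens centre give W/dₒ = w/dᵢ; with 1/f = 1/dₒ + 1/dᵢ this gives W = w·(dₒ − f)/f.
W = 22.3 mm × (32308.8 − 23) / 23 = 22.3 × 1403.7304 ≈ 31303.188 mm = 31.3032 m.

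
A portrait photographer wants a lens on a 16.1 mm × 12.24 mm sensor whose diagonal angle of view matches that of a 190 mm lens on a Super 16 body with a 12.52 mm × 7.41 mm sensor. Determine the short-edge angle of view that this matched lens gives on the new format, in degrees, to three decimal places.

2.655°

Sensor diagonal = √(12.52² + 7.41²) = √211.6585 ≈ 14.5485 mm.
Sensor diagonal = √(16.1² + 12.24²) = √409.0276 ≈ 20.2244 mm.
Equal diagonal AOV ⇒ f₂ = f₁ · 20.2244/14.5485 = 190 × 1.39014 ≈ 264.1265 mm.
Short-edge AOV on the new format = 2·arctan(12.24 / (2 × 264.1265)) = 2·arctan(0.02317) ≈ 2.6547°.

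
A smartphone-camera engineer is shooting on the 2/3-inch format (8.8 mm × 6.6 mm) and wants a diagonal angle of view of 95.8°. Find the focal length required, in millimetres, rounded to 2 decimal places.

Sensor diagonal = √(8.8² + 6.6²) = √121.0000 ≈ 11.0000 mm.
From α = 2·arctan(d/2f) we get f = d / (2·tan(α/2)).
With d = 11.0000 mm and α/2 = 47.9°, tan(α/2) ≈ 1.10672, so f ≈ 11.0000 / 2.21344 ≈ 4.9696 mm.

4.97 mm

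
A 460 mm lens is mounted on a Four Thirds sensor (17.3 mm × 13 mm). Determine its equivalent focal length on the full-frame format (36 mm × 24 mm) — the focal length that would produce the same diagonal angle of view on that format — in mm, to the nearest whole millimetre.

920 mm

Sensor diagonal = √(17.3² + 13²) = √468.2900 ≈ 21.6400 mm.
Sensor diagonal = √(36² + 24²) = √1872.0000 ≈ 43.2666 mm.
Equal angle of view means equal diagonal/f ratio, so f₂ = f₁ · (diagonal₂/diagonal₁) = 460 × 43.2666/21.6400.
f₂ = 460 × 1.99938 ≈ 919.715 mm.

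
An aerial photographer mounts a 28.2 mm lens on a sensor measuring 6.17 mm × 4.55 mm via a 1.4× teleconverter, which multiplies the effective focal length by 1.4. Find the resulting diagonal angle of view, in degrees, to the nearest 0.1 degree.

Effective focal length f = 28.2 × 1.4 = 39.48 mm.
Sensor diagonal = √(6.17² + 4.55²) = √58.7714 ≈ 7.6663 mm.
α = 2·arctan(7.666 / (2 × 39.48)) = 2·arctan(0.09709) ≈ 11.0910°.

11.1°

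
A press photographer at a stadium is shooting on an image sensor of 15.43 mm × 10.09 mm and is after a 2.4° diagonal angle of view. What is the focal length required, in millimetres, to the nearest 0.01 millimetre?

440.07 mm

Sensor diagonal = √(15.43² + 10.09²) = √339.8930 ≈ 18.4362 mm.
From α = 2·arctan(d/2f) we get f = d / (2·tan(α/2)).
With d = 18.4362 mm and α/2 = 1.2°, tan(α/2) ≈ 0.02095, so f ≈ 18.4362 / 0.04189 ≈ 440.0672 mm.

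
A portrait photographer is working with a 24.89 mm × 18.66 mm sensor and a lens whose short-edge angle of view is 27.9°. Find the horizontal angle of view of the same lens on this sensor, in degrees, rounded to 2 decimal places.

From the short-edge AOV: f = 18.66 / (2·tan(13.95°)) = 18.66 / 0.49680 ≈ 37.5602 mm.
Horizontal AOV = 2·arctan(24.89 / (2 × 37.5602)) = 2·arctan(0.33133) ≈ 36.6637°.

36.66°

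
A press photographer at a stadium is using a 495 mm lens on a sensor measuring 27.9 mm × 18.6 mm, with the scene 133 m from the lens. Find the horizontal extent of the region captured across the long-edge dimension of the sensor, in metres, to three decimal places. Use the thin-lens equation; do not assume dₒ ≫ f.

dₒ: 133 m = 133000 mm.
Similar triangles through the lens centre give W/dₒ = w/dᵢ; with 1/f = 1/dₒ + 1/dᵢ this gives W = w·(dₒ − f)/f.
W = 27.9 mm × (133000 − 495) / 495 = 27.9 × 267.6869 ≈ 7468.464 mm = 7.46846 m.

7.468 m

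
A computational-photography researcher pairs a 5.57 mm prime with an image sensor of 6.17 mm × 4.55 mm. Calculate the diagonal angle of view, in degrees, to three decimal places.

69.069°

Sensor diagonal = √(6.17² + 4.55²) = √58.7714 ≈ 7.6663 mm.
Angle of view α = 2·arctan(d/2f) with d = 7.6663 mm and f = 5.57 mm.
d/2f = 0.68817; arctan(0.68817) ≈ 34.5347°, so α ≈ 69.0694°.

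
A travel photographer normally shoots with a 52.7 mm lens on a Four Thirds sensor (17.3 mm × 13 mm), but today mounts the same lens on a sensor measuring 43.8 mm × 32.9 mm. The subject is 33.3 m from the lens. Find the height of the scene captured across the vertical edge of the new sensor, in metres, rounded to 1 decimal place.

The focal length stays 52.7 mm; the relevant sensor dimension is now h = 32.9 mm. Object distance dₒ = 33.3 m = 33300 mm.
Thin-lens field height W = h·(dₒ − f)/f = 32.9 × (33300 − 52.7)/52.7 ≈ 20755.905 mm = 20.7559 m.

20.8 m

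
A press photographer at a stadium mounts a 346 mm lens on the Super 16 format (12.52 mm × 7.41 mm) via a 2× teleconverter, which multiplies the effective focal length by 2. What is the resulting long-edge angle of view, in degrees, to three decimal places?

Effective focal length f = 346 × 2 = 692 mm.
α = 2·arctan(12.52 / (2 × 692)) = 2·arctan(0.00905) ≈ 1.0366°.

1.037°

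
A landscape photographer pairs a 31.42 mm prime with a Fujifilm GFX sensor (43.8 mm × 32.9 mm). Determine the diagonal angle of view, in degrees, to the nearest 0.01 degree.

Sensor diagonal = √(43.8² + 32.9²) = √3000.8500 ≈ 54.7800 mm.
Angle of view α = 2·arctan(d/2f) with d = 54.7800 mm and f = 31.42 mm.
d/2f = 0.87174; arctan(0.87174) ≈ 41.0799°, so α ≈ 82.1598°.

82.16°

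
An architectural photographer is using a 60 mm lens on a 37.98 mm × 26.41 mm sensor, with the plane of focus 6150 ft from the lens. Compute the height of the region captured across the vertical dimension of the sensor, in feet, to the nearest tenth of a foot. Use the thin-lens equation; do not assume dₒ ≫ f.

dₒ: 6150 ft × 304.8 mm/ft = 1874519.94 mm.
Similar triangles through the lens centre give W/dₒ = h/dᵢ; with 1/f = 1/dₒ + 1/dᵢ this gives W = h·(dₒ − f)/f.
W = 26.41 mm × (1.87452e+06 − 60) / 60 = 26.41 × 31240.9990 ≈ 825074.784 mm = 825074.784/304.8 ft = 2706.94 ft.

2706.9 ft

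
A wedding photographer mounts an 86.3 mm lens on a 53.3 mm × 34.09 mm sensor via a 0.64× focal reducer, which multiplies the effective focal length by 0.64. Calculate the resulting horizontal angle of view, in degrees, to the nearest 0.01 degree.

51.52°

Effective focal length f = 86.3 × 0.64 = 55.232 mm.
α = 2·arctan(53.3 / (2 × 55.232)) = 2·arctan(0.48251) ≈ 51.5156°.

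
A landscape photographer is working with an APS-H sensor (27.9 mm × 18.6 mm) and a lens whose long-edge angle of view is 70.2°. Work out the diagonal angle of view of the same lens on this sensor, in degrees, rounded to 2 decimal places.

From the long-edge AOV: f = 27.9 / (2·tan(35.1°)) = 27.9 / 1.40562 ≈ 19.8488 mm.
Sensor diagonal = √(27.9² + 18.6²) = √1124.3700 ≈ 33.5316 mm.
Diagonal AOV = 2·arctan(33.5316 / (2 × 19.8488)) = 2·arctan(0.84467) ≈ 80.3739°.

80.37°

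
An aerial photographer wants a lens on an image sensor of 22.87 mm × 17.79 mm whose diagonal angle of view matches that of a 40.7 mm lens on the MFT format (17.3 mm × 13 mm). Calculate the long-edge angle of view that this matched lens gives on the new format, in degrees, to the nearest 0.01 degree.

23.70°

Sensor diagonal = √(17.3² + 13²) = √468.2900 ≈ 21.6400 mm.
Sensor diagonal = √(22.87² + 17.79²) = √839.5210 ≈ 28.9745 mm.
Equal diagonal AOV ⇒ f₂ = f₁ · 28.9745/21.6400 = 40.7 × 1.33893 ≈ 54.4945 mm.
Long-edge AOV on the new format = 2·arctan(22.87 / (2 × 54.4945)) = 2·arctan(0.20984) ≈ 23.7017°.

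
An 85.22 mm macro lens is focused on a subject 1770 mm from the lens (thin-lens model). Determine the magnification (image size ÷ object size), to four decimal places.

Thin lens: 1/f = 1/dₒ + 1/dᵢ → 1/dᵢ = 1/85.22 − 1/1770 = 0.0111694 mm⁻¹, so dᵢ ≈ 89.5306 mm.
Magnification m = dᵢ/dₒ = 89.5306/1770 ≈ 0.05058.

0.0506×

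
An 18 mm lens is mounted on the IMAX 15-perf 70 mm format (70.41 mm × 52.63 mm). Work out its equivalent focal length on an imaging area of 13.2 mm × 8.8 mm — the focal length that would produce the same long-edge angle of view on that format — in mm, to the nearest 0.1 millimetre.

Equal angle of view means equal width/f ratio, so f₂ = f₁ · (width₂/width₁) = 18 × 13.2/70.41.
f₂ = 18 × 0.18747 ≈ 3.375 mm.

3.4 mm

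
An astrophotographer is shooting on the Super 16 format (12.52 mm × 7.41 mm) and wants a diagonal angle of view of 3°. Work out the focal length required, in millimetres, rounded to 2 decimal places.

Sensor diagonal = √(12.52² + 7.41²) = √211.6585 ≈ 14.5485 mm.
From α = 2·arctan(d/2f) we get f = d / (2·tan(α/2)).
With d = 14.5485 mm and α/2 = 1.5°, tan(α/2) ≈ 0.02619, so f ≈ 14.5485 / 0.05237 ≈ 277.7922 mm.

277.79 mm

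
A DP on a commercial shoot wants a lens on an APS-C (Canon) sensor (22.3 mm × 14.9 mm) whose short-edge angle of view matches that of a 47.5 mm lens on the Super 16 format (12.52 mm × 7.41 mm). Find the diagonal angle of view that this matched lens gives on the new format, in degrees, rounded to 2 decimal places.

Equal short-edge AOV ⇒ f₂ = f₁ · 14.9/7.41 = 47.5 × 2.01080 ≈ 95.5128 mm.
Sensor diagonal = √(22.3² + 14.9²) = √719.3000 ≈ 26.8198 mm.
Diagonal AOV on the new format = 2·arctan(26.8198 / (2 × 95.5128)) = 2·arctan(0.14040) ≈ 15.9840°.

15.98°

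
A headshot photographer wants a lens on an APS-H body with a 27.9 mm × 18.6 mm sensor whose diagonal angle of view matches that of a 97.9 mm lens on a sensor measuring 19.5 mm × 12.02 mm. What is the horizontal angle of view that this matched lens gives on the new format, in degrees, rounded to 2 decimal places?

Sensor diagonal = √(19.5² + 12.02²) = √524.7304 ≈ 22.9070 mm.
Sensor diagonal = √(27.9² + 18.6²) = √1124.3700 ≈ 33.5316 mm.
Equal diagonal AOV ⇒ f₂ = f₁ · 33.5316/22.9070 = 97.9 × 1.46382 ≈ 143.3076 mm.
Horizontal AOV on the new format = 2·arctan(27.9 / (2 × 143.3076)) = 2·arctan(0.09734) ≈ 11.1197°.

11.12°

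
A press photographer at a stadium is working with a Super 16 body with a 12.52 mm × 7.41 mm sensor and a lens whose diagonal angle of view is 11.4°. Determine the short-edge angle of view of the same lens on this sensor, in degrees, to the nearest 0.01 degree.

Sensor diagonal = √(12.52² + 7.41²) = √211.6585 ≈ 14.5485 mm.
From the diagonal AOV: f = 14.5485 / (2·tan(5.7°)) = 14.5485 / 0.19963 ≈ 72.8785 mm.
Short-edge AOV = 2·arctan(7.41 / (2 × 72.8785)) = 2·arctan(0.05084) ≈ 5.8206°.

5.82°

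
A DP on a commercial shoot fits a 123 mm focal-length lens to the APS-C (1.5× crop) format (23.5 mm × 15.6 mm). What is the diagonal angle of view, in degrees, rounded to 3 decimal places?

13.082°

Sensor diagonal = √(23.5² + 15.6²) = √795.6100 ≈ 28.2066 mm.
Angle of view α = 2·arctan(d/2f) with d = 28.2066 mm and f = 123 mm.
d/2f = 0.11466; arctan(0.11466) ≈ 6.5410°, so α ≈ 13.0820°.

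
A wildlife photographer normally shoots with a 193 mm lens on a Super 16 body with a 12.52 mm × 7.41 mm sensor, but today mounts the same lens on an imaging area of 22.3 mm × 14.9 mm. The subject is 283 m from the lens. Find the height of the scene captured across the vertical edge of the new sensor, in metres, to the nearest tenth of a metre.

21.8 m

The focal length stays 193 mm; the relevant sensor dimension is now h = 14.9 mm. Object distance dₒ = 283 m = 283000 mm.
Thin-lens field height W = h·(dₒ − f)/f = 14.9 × (283000 − 193)/193 ≈ 21833.287 mm = 21.8333 m.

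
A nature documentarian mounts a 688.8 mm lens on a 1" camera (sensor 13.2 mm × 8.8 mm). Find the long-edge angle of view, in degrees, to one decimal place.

Angle of view α = 2·arctan(w/2f) with w = 13.2 mm and f = 688.8 mm.
w/2f = 0.00958; arctan(0.00958) ≈ 0.5490°, so α ≈ 1.0980°.

1.1°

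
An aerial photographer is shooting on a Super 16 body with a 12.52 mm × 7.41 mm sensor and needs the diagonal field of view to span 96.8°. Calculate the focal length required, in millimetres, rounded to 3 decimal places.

6.458 mm

Sensor diagonal = √(12.52² + 7.41²) = √211.6585 ≈ 14.5485 mm.
From α = 2·arctan(d/2f) we get f = d / (2·tan(α/2)).
With d = 14.5485 mm and α/2 = 48.4°, tan(α/2) ≈ 1.12633, so f ≈ 14.5485 / 2.25265 ≈ 6.4584 mm.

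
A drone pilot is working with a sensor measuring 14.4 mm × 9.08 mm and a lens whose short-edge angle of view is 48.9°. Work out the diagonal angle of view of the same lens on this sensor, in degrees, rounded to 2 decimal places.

80.89°

From the short-edge AOV: f = 9.08 / (2·tan(24.45°)) = 9.08 / 0.90935 ≈ 9.9852 mm.
Sensor diagonal = √(14.4² + 9.08²) = √289.8064 ≈ 17.0237 mm.
Diagonal AOV = 2·arctan(17.0237 / (2 × 9.9852)) = 2·arctan(0.85245) ≈ 80.8916°.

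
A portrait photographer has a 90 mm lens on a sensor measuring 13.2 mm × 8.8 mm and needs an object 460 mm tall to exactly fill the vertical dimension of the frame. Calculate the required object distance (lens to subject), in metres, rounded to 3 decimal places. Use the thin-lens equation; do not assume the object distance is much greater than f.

4.795 m

Magnification m = h/W = dᵢ/dₒ; combined with 1/f = 1/dₒ + 1/dᵢ this gives dₒ = f·(1 + W/h).
dₒ = 90 mm × (1 + 460/8.8) = 90 × 53.2727 ≈ 4794.545 mm = 4.79455 m.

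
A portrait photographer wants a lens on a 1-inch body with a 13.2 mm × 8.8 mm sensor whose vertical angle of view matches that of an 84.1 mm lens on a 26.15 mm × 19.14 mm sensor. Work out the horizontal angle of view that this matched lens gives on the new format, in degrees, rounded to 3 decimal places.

Equal vertical AOV ⇒ f₂ = f₁ · 8.8/19.14 = 84.1 × 0.45977 ≈ 38.6667 mm.
Horizontal AOV on the new format = 2·arctan(13.2 / (2 × 38.6667)) = 2·arctan(0.17069) ≈ 19.3729°.

19.373°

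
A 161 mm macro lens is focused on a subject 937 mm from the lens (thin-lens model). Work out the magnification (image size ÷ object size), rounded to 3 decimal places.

Thin lens: 1/f = 1/dₒ + 1/dᵢ → 1/dᵢ = 1/161 − 1/937 = 0.0051439 mm⁻¹, so dᵢ ≈ 194.4034 mm.
Magnification m = dᵢ/dₒ = 194.4034/937 ≈ 0.20747.

0.207×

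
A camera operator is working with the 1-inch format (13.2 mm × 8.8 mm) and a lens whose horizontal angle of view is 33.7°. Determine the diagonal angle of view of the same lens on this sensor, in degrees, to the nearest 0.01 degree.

From the horizontal AOV: f = 13.2 / (2·tan(16.85°)) = 13.2 / 0.60574 ≈ 21.7915 mm.
Sensor diagonal = √(13.2² + 8.8²) = √251.6800 ≈ 15.8644 mm.
Diagonal AOV = 2·arctan(15.8644 / (2 × 21.7915)) = 2·arctan(0.36400) ≈ 40.0035°.

40.00°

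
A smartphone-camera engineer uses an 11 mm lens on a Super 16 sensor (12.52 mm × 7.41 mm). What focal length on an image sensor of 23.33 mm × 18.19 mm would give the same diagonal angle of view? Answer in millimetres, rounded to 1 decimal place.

Sensor diagonal = √(12.52² + 7.41²) = √211.6585 ≈ 14.5485 mm.
Sensor diagonal = √(23.33² + 18.19²) = √875.1650 ≈ 29.5832 mm.
Equal angle of view means equal diagonal/f ratio, so f₂ = f₁ · (diagonal₂/diagonal₁) = 11 × 29.5832/14.5485.
f₂ = 11 × 2.03342 ≈ 22.368 mm.

22.4 mm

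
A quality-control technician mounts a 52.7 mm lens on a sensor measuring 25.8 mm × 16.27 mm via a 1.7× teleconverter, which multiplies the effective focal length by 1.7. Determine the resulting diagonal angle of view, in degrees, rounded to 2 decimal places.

Effective focal length f = 52.7 × 1.7 = 89.59 mm.
Sensor diagonal = √(25.8² + 16.27²) = √930.3529 ≈ 30.5017 mm.
α = 2·arctan(30.502 / (2 × 89.59)) = 2·arctan(0.17023) ≈ 19.3216°.

19.32°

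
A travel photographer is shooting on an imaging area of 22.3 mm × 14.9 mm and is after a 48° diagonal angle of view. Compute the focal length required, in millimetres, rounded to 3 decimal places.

30.119 mm

Sensor diagonal = √(22.3² + 14.9²) = √719.3000 ≈ 26.8198 mm.
From α = 2·arctan(d/2f) we get f = d / (2·tan(α/2)).
With d = 26.8198 mm and α/2 = 24°, tan(α/2) ≈ 0.44523, so f ≈ 26.8198 / 0.89046 ≈ 30.1191 mm.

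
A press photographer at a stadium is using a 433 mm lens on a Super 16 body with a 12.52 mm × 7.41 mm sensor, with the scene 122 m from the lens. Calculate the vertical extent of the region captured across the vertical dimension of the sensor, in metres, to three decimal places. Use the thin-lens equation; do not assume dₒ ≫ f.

dₒ: 122 m = 122000 mm.
Similar triangles through the lens centre give W/dₒ = h/dᵢ; with 1/f = 1/dₒ + 1/dᵢ this gives W = h·(dₒ − f)/f.
W = 7.41 mm × (122000 − 433) / 433 = 7.41 × 280.7552 ≈ 2080.396 mm = 2.0804 m.

2.080 m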